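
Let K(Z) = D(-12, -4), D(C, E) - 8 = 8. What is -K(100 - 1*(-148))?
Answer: -16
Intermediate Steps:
D(C, E) = 16 (D(C, E) = 8 + 8 = 16)
K(Z) = 16
-K(100 - 1*(-148)) = -1*16 = -16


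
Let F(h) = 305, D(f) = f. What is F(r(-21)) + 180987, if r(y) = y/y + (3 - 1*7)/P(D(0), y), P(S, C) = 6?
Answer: 181292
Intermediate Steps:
r(y) = 1/3 (r(y) = y/y + (3 - 1*7)/6 = 1 + (3 - 7)*(1/6) = 1 - 4*1/6 = 1 - 2/3 = 1/3)
F(r(-21)) + 180987 = 305 + 180987 = 181292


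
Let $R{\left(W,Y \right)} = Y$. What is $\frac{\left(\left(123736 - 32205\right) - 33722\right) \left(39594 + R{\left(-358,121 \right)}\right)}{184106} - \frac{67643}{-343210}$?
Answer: $\frac{15153518277279}{1215135005} \approx 12471.0$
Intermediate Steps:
$\frac{\left(\left(123736 - 32205\right) - 33722\right) \left(39594 + R{\left(-358,121 \right)}\right)}{184106} - \frac{67643}{-343210} = \frac{\left(\left(123736 - 32205\right) - 33722\right) \left(39594 + 121\right)}{184106} - \frac{67643}{-343210} = \left(\left(123736 - 32205\right) - 33722\right) 39715 \cdot \frac{1}{184106} - - \frac{67643}{343210} = \left(91531 - 33722\right) 39715 \cdot \frac{1}{184106} + \frac{67643}{343210} = 57809 \cdot 39715 \cdot \frac{1}{184106} + \frac{67643}{343210} = 2295884435 \cdot \frac{1}{184106} + \frac{67643}{343210} = \frac{176606495}{14162} + \frac{67643}{343210} = \frac{15153518277279}{1215135005}$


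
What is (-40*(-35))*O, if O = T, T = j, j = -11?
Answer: -15400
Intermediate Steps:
T = -11
O = -11
(-40*(-35))*O = -40*(-35)*(-11) = 1400*(-11) = -15400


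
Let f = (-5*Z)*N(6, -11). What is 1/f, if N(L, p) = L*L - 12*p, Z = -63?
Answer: 1/52920 ≈ 1.8896e-5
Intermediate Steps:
N(L, p) = L² - 12*p
f = 52920 (f = (-5*(-63))*(6² - 12*(-11)) = 315*(36 + 132) = 315*168 = 52920)
1/f = 1/52920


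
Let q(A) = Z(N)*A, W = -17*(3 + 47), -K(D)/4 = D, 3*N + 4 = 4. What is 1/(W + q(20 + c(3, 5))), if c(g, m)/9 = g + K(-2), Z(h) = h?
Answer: -1/850 ≈ -0.0011765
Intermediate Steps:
N = 0 (N = -4/3 + (⅓)*4 = -4/3 + 4/3 = 0)
K(D) = -4*D
c(g, m) = 72 + 9*g (c(g, m) = 9*(g - 4*(-2)) = 9*(g + 8) = 9*(8 + g) = 72 + 9*g)
W = -850 (W = -17*50 = -850)
q(A) = 0 (q(A) = 0*A = 0)
1/(W + q(20 + c(3, 5))) = 1/(-850 + 0) = 1/(-850) = -1/850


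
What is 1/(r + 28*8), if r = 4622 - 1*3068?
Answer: 1/1778 ≈ 0.00056243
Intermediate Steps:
r = 1554 (r = 4622 - 3068 = 1554)
1/(r + 28*8) = 1/(1554 + 28*8) = 1/(1554 + 224) = 1/1778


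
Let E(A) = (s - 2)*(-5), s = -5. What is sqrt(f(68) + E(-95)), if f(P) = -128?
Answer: I*sqrt(93) ≈ 9.6436*I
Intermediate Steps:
E(A) = 35 (E(A) = (-5 - 2)*(-5) = -7*(-5) = 35)
sqrt(f(68) + E(-95)) = sqrt(-128 + 35) = sqrt(-93) = I*sqrt(93)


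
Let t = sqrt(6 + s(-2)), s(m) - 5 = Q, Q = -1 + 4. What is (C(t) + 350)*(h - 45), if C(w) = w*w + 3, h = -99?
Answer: -52848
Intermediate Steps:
Q = 3
s(m) = 8 (s(m) = 5 + 3 = 8)
t = sqrt(14) (t = sqrt(6 + 8) = sqrt(14) ≈ 3.7417)
C(w) = 3 + w**2 (C(w) = w**2 + 3 = 3 + w**2)
(C(t) + 350)*(h - 45) = ((3 + (sqrt(14))**2) + 350)*(-99 - 45) = ((3 + 14) + 350)*(-144) = (17 + 350)*(-144) = 367*(-144) = -52848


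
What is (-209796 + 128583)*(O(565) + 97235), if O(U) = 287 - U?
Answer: -7874168841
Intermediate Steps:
(-209796 + 128583)*(O(565) + 97235) = (-209796 + 128583)*((287 - 1*565) + 97235) = -81213*((287 - 565) + 97235) = -81213*(-278 + 97235) = -81213*96957 = -7874168841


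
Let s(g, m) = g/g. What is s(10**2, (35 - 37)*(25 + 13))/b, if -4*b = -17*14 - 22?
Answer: 1/65 ≈ 0.015385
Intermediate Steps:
s(g, m) = 1
b = 65 (b = -(-17*14 - 22)/4 = -(-238 - 22)/4 = -1/4*(-260) = 65)
s(10**2, (35 - 37)*(25 + 13))/b = 1/65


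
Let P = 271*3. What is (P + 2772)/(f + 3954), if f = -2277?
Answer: 1195/559 ≈ 2.1377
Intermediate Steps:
P = 813
(P + 2772)/(f + 3954) = (813 + 2772)/(-2277 + 3954) = 3585/1677 = 3585*(1/1677) = 1195/559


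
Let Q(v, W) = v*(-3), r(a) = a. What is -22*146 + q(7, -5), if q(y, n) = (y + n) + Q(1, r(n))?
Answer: -3213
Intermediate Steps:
Q(v, W) = -3*v
q(y, n) = -3 + n + y (q(y, n) = (y + n) - 3*1 = (n + y) - 3 = -3 + n + y)
-22*146 + q(7, -5) = -22*146 + (-3 - 5 + 7) = -3212 - 1 = -3213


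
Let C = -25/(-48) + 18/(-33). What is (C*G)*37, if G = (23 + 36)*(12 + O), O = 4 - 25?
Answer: 85137/176 ≈ 483.73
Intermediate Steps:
O = -21
C = -13/528 (C = -25*(-1/48) + 18*(-1/33) = 25/48 - 6/11 = -13/528 ≈ -0.024621)
G = -531 (G = (23 + 36)*(12 - 21) = 59*(-9) = -531)
(C*G)*37 = -13/528*(-531)*37 = (2301/176)*37 = 85137/176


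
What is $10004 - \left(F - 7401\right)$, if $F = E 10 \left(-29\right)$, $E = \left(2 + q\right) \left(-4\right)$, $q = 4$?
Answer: $10445$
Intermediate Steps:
$E = -24$ ($E = \left(2 + 4\right) \left(-4\right) = 6 \left(-4\right) = -24$)
$F = 6960$ ($F = \left(-24\right) 10 \left(-29\right) = \left(-240\right) \left(-29\right) = 6960$)
$10004 - \left(F - 7401\right) = 10004 - \left(6960 - 7401\right) = 10004 - -441 = 10004 + 441 = 10445$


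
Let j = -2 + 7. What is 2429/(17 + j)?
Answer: 2429/22 ≈ 110.41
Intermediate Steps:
j = 5
2429/(17 + j) = 2429/(17 + 5) = 2429/22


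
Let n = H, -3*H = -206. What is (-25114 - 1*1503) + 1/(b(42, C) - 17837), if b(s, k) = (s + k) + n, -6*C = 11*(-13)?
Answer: -942374887/35405 ≈ -26617.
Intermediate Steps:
H = 206/3 (H = -1/3*(-206) = 206/3 ≈ 68.667)
n = 206/3 ≈ 68.667
C = 143/6 (C = -11*(-13)/6 = -1/6*(-143) = 143/6 ≈ 23.833)
b(s, k) = 206/3 + k + s (b(s, k) = (s + k) + 206/3 = (k + s) + 206/3 = 206/3 + k + s)
(-25114 - 1*1503) + 1/(b(42, C) - 17837) = (-25114 - 1*1503) + 1/((206/3 + 143/6 + 42) - 17837) = (-25114 - 1503) + 1/(269/2 - 17837) = -26617 + 1/(-35405/2) = -26617 - 2/35405 = -942374887/35405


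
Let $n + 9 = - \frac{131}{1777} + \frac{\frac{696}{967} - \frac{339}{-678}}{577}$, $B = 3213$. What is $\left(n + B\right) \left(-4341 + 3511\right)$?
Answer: $- \frac{2636638617817035}{991493143} \approx -2.6593 \cdot 10^{6}$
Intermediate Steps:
$n = - \frac{17988869889}{1982986286}$ ($n = -9 - \left(\frac{131}{1777} - \frac{\frac{696}{967} - \frac{339}{-678}}{577}\right) = -9 - \left(\frac{131}{1777} - \left(696 \cdot \frac{1}{967} - - \frac{1}{2}\right) \frac{1}{577}\right) = -9 - \left(\frac{131}{1777} - \left(\frac{696}{967} + \frac{1}{2}\right) \frac{1}{577}\right) = -9 + \left(- \frac{131}{1777} + \frac{2359}{1934} \cdot \frac{1}{577}\right) = -9 + \left(- \frac{131}{1777} + \frac{2359}{1115918}\right) = -9 - \frac{141993315}{1982986286} = - \frac{17988869889}{1982986286} \approx -9.0716$)
$\left(n + B\right) \left(-4341 + 3511\right) = \left(- \frac{17988869889}{1982986286} + 3213\right) \left(-4341 + 3511\right) = \frac{6353346067029}{1982986286} \left(-830\right) = - \frac{2636638617817035}{991493143}$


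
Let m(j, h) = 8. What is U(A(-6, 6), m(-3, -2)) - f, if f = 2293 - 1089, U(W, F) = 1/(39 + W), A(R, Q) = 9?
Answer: -57791/48 ≈ -1204.0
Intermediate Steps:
f = 1204
U(A(-6, 6), m(-3, -2)) - f = 1/(39 + 9) - 1*1204 = 1/48 - 1204 = -57791/48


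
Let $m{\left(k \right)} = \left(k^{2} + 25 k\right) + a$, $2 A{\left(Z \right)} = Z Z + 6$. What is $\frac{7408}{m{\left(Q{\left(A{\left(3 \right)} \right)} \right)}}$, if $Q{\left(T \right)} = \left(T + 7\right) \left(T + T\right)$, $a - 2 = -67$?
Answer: $\frac{29632}{210715} \approx 0.14063$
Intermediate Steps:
$A{\left(Z \right)} = 3 + \frac{Z^{2}}{2}$ ($A{\left(Z \right)} = \frac{Z Z + 6}{2} = \frac{Z^{2} + 6}{2} = \frac{6 + Z^{2}}{2} = 3 + \frac{Z^{2}}{2}$)
$a = -65$ ($a = 2 - 67 = -65$)
$Q{\left(T \right)} = 2 T \left(7 + T\right)$ ($Q{\left(T \right)} = \left(7 + T\right) 2 T = 2 T \left(7 + T\right)$)
$m{\left(k \right)} = -65 + k^{2} + 25 k$ ($m{\left(k \right)} = \left(k^{2} + 25 k\right) - 65 = -65 + k^{2} + 25 k$)
$\frac{7408}{m{\left(Q{\left(A{\left(3 \right)} \right)} \right)}} = \frac{7408}{-65 + \left(2 \left(3 + \frac{3^{2}}{2}\right) \left(7 + \left(3 + \frac{3^{2}}{2}\right)\right)\right)^{2} + 25 \cdot 2 \left(3 + \frac{3^{2}}{2}\right) \left(7 + \left(3 + \frac{3^{2}}{2}\right)\right)} = \frac{7408}{-65 + \left(2 \left(3 + \frac{1}{2} \cdot 9\right) \left(7 + \left(3 + \frac{1}{2} \cdot 9\right)\right)\right)^{2} + 25 \cdot 2 \left(3 + \frac{1}{2} \cdot 9\right) \left(7 + \left(3 + \frac{1}{2} \cdot 9\right)\right)} = \frac{7408}{-65 + \left(2 \left(3 + \frac{9}{2}\right) \left(7 + \left(3 + \frac{9}{2}\right)\right)\right)^{2} + 25 \cdot 2 \left(3 + \frac{9}{2}\right) \left(7 + \left(3 + \frac{9}{2}\right)\right)} = \frac{7408}{-65 + \left(2 \cdot \frac{15}{2} \left(7 + \frac{15}{2}\right)\right)^{2} + 25 \cdot 2 \cdot \frac{15}{2} \left(7 + \frac{15}{2}\right)} = \frac{7408}{-65 + \left(2 \cdot \frac{15}{2} \cdot \frac{29}{2}\right)^{2} + 25 \cdot 2 \cdot \frac{15}{2} \cdot \frac{29}{2}} = \frac{7408}{-65 + \left(\frac{435}{2}\right)^{2} + 25 \cdot \frac{435}{2}} = \frac{7408}{-65 + \frac{189225}{4} + \frac{10875}{2}} = \frac{7408}{\frac{210715}{4}} = 7408 \cdot \frac{4}{210715} = \frac{29632}{210715}$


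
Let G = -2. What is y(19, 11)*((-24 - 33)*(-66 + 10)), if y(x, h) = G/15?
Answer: -2128/5 ≈ -425.60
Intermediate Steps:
y(x, h) = -2/15
y(19, 11)*((-24 - 33)*(-66 + 10)) = -2*(-24 - 33)*(-66 + 10)/15 = -(-38)*(-56)/5 = -2/15*3192 = -2128/5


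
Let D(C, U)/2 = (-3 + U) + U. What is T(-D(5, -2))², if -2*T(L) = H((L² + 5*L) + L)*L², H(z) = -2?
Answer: 38416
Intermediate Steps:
D(C, U) = -6 + 4*U (D(C, U) = 2*((-3 + U) + U) = 2*(-3 + 2*U) = -6 + 4*U)
T(L) = L² (T(L) = -(-1)*L² = L²)
T(-D(5, -2))² = ((-(-6 + 4*(-2)))²)² = ((-(-6 - 8))²)² = ((-1*(-14))²)² = (14²)² = 196² = 38416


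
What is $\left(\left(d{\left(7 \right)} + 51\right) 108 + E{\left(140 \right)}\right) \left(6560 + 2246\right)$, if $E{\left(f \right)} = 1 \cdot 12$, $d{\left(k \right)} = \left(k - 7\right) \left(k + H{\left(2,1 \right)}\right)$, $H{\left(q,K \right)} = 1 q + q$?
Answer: $48609120$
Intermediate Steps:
$H{\left(q,K \right)} = 2 q$ ($H{\left(q,K \right)} = q + q = 2 q$)
$d{\left(k \right)} = \left(-7 + k\right) \left(4 + k\right)$ ($d{\left(k \right)} = \left(k - 7\right) \left(k + 2 \cdot 2\right) = \left(-7 + k\right) \left(k + 4\right) = \left(-7 + k\right) \left(4 + k\right)$)
$E{\left(f \right)} = 12$
$\left(\left(d{\left(7 \right)} + 51\right) 108 + E{\left(140 \right)}\right) \left(6560 + 2246\right) = \left(\left(\left(-28 + 7^{2} - 21\right) + 51\right) 108 + 12\right) \left(6560 + 2246\right) = \left(\left(\left(-28 + 49 - 21\right) + 51\right) 108 + 12\right) 8806 = \left(\left(0 + 51\right) 108 + 12\right) 8806 = \left(51 \cdot 108 + 12\right) 8806 = \left(5508 + 12\right) 8806 = 5520 \cdot 8806 = 48609120$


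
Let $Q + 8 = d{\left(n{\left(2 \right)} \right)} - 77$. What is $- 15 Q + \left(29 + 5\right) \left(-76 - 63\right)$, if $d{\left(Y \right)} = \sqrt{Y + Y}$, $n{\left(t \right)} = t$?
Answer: $-3481$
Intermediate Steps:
$d{\left(Y \right)} = \sqrt{2} \sqrt{Y}$ ($d{\left(Y \right)} = \sqrt{2 Y} = \sqrt{2} \sqrt{Y}$)
$Q = -83$ ($Q = -8 - \left(77 - \sqrt{2} \sqrt{2}\right) = -8 + \left(2 - 77\right) = -8 - 75 = -83$)
$- 15 Q + \left(29 + 5\right) \left(-76 - 63\right) = \left(-15\right) \left(-83\right) + \left(29 + 5\right) \left(-76 - 63\right) = 1245 + 34 \left(-139\right) = 1245 - 4726 = -3481$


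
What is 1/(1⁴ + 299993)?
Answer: 1/299994 ≈ 3.3334e-6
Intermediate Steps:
1/(1⁴ + 299993) = 1/(1 + 299993) = 1/299994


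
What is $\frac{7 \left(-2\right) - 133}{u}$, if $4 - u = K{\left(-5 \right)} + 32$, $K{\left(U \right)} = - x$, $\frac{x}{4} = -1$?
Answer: $\frac{147}{32} \approx 4.5938$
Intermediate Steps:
$x = -4$ ($x = 4 \left(-1\right) = -4$)
$K{\left(U \right)} = 4$ ($K{\left(U \right)} = \left(-1\right) \left(-4\right) = 4$)
$u = -32$ ($u = 4 - \left(4 + 32\right) = 4 - 36 = -32$)
$\frac{7 \left(-2\right) - 133}{u} = \frac{7 \left(-2\right) - 133}{-32} = \left(-14 - 133\right) \left(- \frac{1}{32}\right) = \left(-147\right) \left(- \frac{1}{32}\right) = \frac{147}{32}$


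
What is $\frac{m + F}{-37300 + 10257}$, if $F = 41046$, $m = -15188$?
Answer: $- \frac{25858}{27043} \approx -0.95618$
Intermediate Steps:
$\frac{m + F}{-37300 + 10257} = \frac{-15188 + 41046}{-37300 + 10257} = \frac{25858}{-27043} = 25858 \left(- \frac{1}{27043}\right) = - \frac{25858}{27043}$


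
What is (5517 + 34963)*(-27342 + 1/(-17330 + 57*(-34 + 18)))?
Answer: -10095160763600/9121 ≈ -1.1068e+9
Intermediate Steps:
(5517 + 34963)*(-27342 + 1/(-17330 + 57*(-34 + 18))) = 40480*(-27342 + 1/(-17330 + 57*(-16))) = 40480*(-27342 + 1/(-17330 - 912)) = 40480*(-27342 + 1/(-18242)) = 40480*(-27342 - 1/18242) = 40480*(-498772765/18242) = -10095160763600/9121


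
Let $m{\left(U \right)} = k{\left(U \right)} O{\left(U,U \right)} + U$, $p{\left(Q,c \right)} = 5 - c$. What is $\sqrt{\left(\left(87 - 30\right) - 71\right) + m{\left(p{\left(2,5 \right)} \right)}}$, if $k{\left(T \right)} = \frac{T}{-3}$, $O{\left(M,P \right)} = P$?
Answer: $i \sqrt{14} \approx 3.7417 i$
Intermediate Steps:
$k{\left(T \right)} = - \frac{T}{3}$ ($k{\left(T \right)} = T \left(- \frac{1}{3}\right) = - \frac{T}{3}$)
$m{\left(U \right)} = U - \frac{U^{2}}{3}$ ($m{\left(U \right)} = - \frac{U}{3} U + U = - \frac{U^{2}}{3} + U = U - \frac{U^{2}}{3}$)
$\sqrt{\left(\left(87 - 30\right) - 71\right) + m{\left(p{\left(2,5 \right)} \right)}} = \sqrt{\left(\left(87 - 30\right) - 71\right) + \frac{\left(5 - 5\right) \left(3 - \left(5 - 5\right)\right)}{3}} = \sqrt{\left(57 - 71\right) + \frac{\left(5 - 5\right) \left(3 - \left(5 - 5\right)\right)}{3}} = \sqrt{-14 + \frac{1}{3} \cdot 0 \left(3 - 0\right)} = \sqrt{-14 + \frac{1}{3} \cdot 0 \left(3 + 0\right)} = \sqrt{-14 + \frac{1}{3} \cdot 0 \cdot 3} = \sqrt{-14 + 0} = \sqrt{-14} = i \sqrt{14}$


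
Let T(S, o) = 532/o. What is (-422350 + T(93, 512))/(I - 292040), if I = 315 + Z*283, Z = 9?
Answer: 54060667/37014784 ≈ 1.4605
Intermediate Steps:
I = 2862 (I = 315 + 9*283 = 315 + 2547 = 2862)
(-422350 + T(93, 512))/(I - 292040) = (-422350 + 532/512)/(2862 - 292040) = (-422350 + 532*(1/512))/(-289178) = (-422350 + 133/128)*(-1/289178) = -54060667/128*(-1/289178) = 54060667/37014784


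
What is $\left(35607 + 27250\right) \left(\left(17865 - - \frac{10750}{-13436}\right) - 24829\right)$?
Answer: $- \frac{2941049298639}{6718} \approx -4.3779 \cdot 10^{8}$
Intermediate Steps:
$\left(35607 + 27250\right) \left(\left(17865 - - \frac{10750}{-13436}\right) - 24829\right) = 62857 \left(\left(17865 - \left(-10750\right) \left(- \frac{1}{13436}\right)\right) - 24829\right) = 62857 \left(\left(17865 - \frac{5375}{6718}\right) - 24829\right) = 62857 \left(\frac{120011695}{6718} - 24829\right) = 62857 \left(- \frac{46789527}{6718}\right) = - \frac{2941049298639}{6718}$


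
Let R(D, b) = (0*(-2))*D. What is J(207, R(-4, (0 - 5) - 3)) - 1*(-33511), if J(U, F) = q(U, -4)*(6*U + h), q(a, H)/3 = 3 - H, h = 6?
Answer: 59719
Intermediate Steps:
R(D, b) = 0 (R(D, b) = 0*D = 0)
q(a, H) = 9 - 3*H (q(a, H) = 3*(3 - H) = 9 - 3*H)
J(U, F) = 126 + 126*U (J(U, F) = (9 - 3*(-4))*(6*U + 6) = (9 + 12)*(6 + 6*U) = 21*(6 + 6*U) = 126 + 126*U)
J(207, R(-4, (0 - 5) - 3)) - 1*(-33511) = (126 + 126*207) - 1*(-33511) = (126 + 26082) + 33511 = 26208 + 33511 = 59719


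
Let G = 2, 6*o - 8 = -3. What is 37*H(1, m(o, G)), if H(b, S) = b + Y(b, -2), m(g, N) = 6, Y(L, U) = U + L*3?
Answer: 74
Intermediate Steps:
o = ⅚ (o = 4/3 + (⅙)*(-3) = 4/3 - ½ = ⅚ ≈ 0.83333)
Y(L, U) = U + 3*L
H(b, S) = -2 + 4*b (H(b, S) = b + (-2 + 3*b) = -2 + 4*b)
37*H(1, m(o, G)) = 37*(-2 + 4*1) = 37*(-2 + 4) = 37*2 = 74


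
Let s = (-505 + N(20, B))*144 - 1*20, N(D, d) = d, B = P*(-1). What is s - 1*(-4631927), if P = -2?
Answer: 4559475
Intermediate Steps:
B = 2 (B = -2*(-1) = 2)
s = -72452 (s = (-505 + 2)*144 - 1*20 = -503*144 - 20 = -72432 - 20 = -72452)
s - 1*(-4631927) = -72452 - 1*(-4631927) = -72452 + 4631927 = 4559475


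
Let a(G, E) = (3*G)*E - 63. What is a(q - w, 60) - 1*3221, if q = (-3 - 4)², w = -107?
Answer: 24796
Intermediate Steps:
q = 49 (q = (-7)² = 49)
a(G, E) = -63 + 3*E*G (a(G, E) = 3*E*G - 63 = -63 + 3*E*G)
a(q - w, 60) - 1*3221 = (-63 + 3*60*(49 - 1*(-107))) - 1*3221 = (-63 + 3*60*(49 + 107)) - 3221 = (-63 + 3*60*156) - 3221 = (-63 + 28080) - 3221 = 28017 - 3221 = 24796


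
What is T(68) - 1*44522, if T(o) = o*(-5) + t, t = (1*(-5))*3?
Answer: -44877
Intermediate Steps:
t = -15 (t = -5*3 = -15)
T(o) = -15 - 5*o (T(o) = o*(-5) - 15 = -5*o - 15 = -15 - 5*o)
T(68) - 1*44522 = (-15 - 5*68) - 1*44522 = (-15 - 340) - 44522 = -355 - 44522 = -44877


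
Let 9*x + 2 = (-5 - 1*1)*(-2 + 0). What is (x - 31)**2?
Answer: 72361/81 ≈ 893.35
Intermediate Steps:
x = 10/9 (x = -2/9 + ((-5 - 1*1)*(-2 + 0))/9 = -2/9 + ((-5 - 1)*(-2))/9 = -2/9 + (-6*(-2))/9 = -2/9 + (1/9)*12 = -2/9 + 4/3 = 10/9 ≈ 1.1111)
(x - 31)**2 = (10/9 - 31)**2 = (-269/9)**2 = 72361/81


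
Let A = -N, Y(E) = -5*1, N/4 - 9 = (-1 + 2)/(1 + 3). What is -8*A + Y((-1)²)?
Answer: 291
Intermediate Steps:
N = 37 (N = 36 + 4*((-1 + 2)/(1 + 3)) = 36 + 4*(1/4) = 36 + 4*(1*(¼)) = 36 + 4*(¼) = 36 + 1 = 37)
Y(E) = -5
A = -37 (A = -1*37 = -37)
-8*A + Y((-1)²) = -8*(-37) - 5 = 296 - 5 = 291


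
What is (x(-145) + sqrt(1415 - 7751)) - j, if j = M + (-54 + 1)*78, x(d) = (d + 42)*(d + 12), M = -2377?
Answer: 20210 + 24*I*sqrt(11) ≈ 20210.0 + 79.599*I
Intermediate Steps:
x(d) = (12 + d)*(42 + d) (x(d) = (42 + d)*(12 + d) = (12 + d)*(42 + d))
j = -6511 (j = -2377 + (-54 + 1)*78 = -2377 - 53*78 = -2377 - 4134 = -6511)
(x(-145) + sqrt(1415 - 7751)) - j = ((504 + (-145)**2 + 54*(-145)) + sqrt(1415 - 7751)) - 1*(-6511) = ((504 + 21025 - 7830) + sqrt(-6336)) + 6511 = (13699 + 24*I*sqrt(11)) + 6511 = 20210 + 24*I*sqrt(11)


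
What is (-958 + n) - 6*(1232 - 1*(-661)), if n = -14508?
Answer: -26824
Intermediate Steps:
(-958 + n) - 6*(1232 - 1*(-661)) = (-958 - 14508) - 6*(1232 - 1*(-661)) = -15466 - 6*(1232 + 661) = -15466 - 6*1893 = -15466 - 11358 = -26824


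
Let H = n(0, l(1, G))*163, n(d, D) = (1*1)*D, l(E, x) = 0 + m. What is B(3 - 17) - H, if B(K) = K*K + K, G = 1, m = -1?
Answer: 345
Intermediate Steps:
l(E, x) = -1 (l(E, x) = 0 - 1 = -1)
B(K) = K + K² (B(K) = K² + K = K + K²)
n(d, D) = D (n(d, D) = 1*D = D)
H = -163 (H = -1*163 = -163)
B(3 - 17) - H = (3 - 17)*(1 + (3 - 17)) - 1*(-163) = -14*(1 - 14) + 163 = -14*(-13) + 163 = 182 + 163 = 345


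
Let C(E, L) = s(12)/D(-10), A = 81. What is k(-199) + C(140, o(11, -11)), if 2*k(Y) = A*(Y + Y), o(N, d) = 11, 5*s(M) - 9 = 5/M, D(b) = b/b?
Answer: -967027/60 ≈ -16117.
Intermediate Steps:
D(b) = 1
s(M) = 9/5 + 1/M (s(M) = 9/5 + (5/M)/5 = 9/5 + 1/M)
k(Y) = 81*Y (k(Y) = (81*(Y + Y))/2 = (81*(2*Y))/2 = (162*Y)/2 = 81*Y)
C(E, L) = 113/60 (C(E, L) = (9/5 + 1/12)/1 = (9/5 + 1/12)*1 = (113/60)*1 = 113/60)
k(-199) + C(140, o(11, -11)) = 81*(-199) + 113/60 = -16119 + 113/60 = -967027/60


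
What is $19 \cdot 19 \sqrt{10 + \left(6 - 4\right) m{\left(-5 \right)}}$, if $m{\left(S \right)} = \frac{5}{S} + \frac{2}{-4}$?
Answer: $361 \sqrt{7} \approx 955.12$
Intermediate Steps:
$m{\left(S \right)} = - \frac{1}{2} + \frac{5}{S}$ ($m{\left(S \right)} = \frac{5}{S} + 2 \left(- \frac{1}{4}\right) = \frac{5}{S} - \frac{1}{2} = - \frac{1}{2} + \frac{5}{S}$)
$19 \cdot 19 \sqrt{10 + \left(6 - 4\right) m{\left(-5 \right)}} = 19 \cdot 19 \sqrt{10 + \left(6 - 4\right) \frac{10 - -5}{2 \left(-5\right)}} = 361 \sqrt{10 + 2 \cdot \frac{1}{2} \left(- \frac{1}{5}\right) \left(10 + 5\right)} = 361 \sqrt{10 + 2 \cdot \frac{1}{2} \left(- \frac{1}{5}\right) 15} = 361 \sqrt{10 + 2 \left(- \frac{3}{2}\right)} = 361 \sqrt{10 - 3} = 361 \sqrt{7}$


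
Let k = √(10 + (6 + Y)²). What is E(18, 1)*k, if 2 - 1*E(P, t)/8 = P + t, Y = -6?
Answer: -136*√10 ≈ -430.07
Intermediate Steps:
k = √10 (k = √(10 + (6 - 6)²) = √(10 + 0²) = √(10 + 0) = √10 ≈ 3.1623)
E(P, t) = 16 - 8*P - 8*t (E(P, t) = 16 - 8*(P + t) = 16 + (-8*P - 8*t) = 16 - 8*P - 8*t)
E(18, 1)*k = (16 - 8*18 - 8*1)*√10 = (16 - 144 - 8)*√10 = -136*√10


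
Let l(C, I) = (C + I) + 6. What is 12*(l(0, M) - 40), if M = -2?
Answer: -432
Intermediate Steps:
l(C, I) = 6 + C + I
12*(l(0, M) - 40) = 12*((6 + 0 - 2) - 40) = 12*(4 - 40) = 12*(-36) = -432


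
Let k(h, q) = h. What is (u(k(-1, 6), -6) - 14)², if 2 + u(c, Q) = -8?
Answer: 576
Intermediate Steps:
u(c, Q) = -10 (u(c, Q) = -2 - 8 = -10)
(u(k(-1, 6), -6) - 14)² = (-10 - 14)² = (-24)² = 576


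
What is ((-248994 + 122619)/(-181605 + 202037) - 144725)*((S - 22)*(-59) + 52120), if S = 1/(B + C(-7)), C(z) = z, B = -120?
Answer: -20061717935198375/2594864 ≈ -7.7313e+9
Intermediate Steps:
S = -1/127 (S = 1/(-120 - 7) = 1/(-127) = -1/127 ≈ -0.0078740)
((-248994 + 122619)/(-181605 + 202037) - 144725)*((S - 22)*(-59) + 52120) = ((-248994 + 122619)/(-181605 + 202037) - 144725)*((-1/127 - 22)*(-59) + 52120) = (-126375/20432 - 144725)*(-2795/127*(-59) + 52120) = (-126375*1/20432 - 144725)*(164905/127 + 52120) = (-126375/20432 - 144725)*(6784145/127) = -2957147575/20432*6784145/127 = -20061717935198375/2594864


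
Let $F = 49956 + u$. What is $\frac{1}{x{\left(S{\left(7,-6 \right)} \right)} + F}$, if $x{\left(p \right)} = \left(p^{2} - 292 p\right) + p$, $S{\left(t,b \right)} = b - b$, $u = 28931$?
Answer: $\frac{1}{78887} \approx 1.2676 \cdot 10^{-5}$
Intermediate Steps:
$S{\left(t,b \right)} = 0$
$x{\left(p \right)} = p^{2} - 291 p$
$F = 78887$ ($F = 49956 + 28931 = 78887$)
$\frac{1}{x{\left(S{\left(7,-6 \right)} \right)} + F} = \frac{1}{0 \left(-291 + 0\right) + 78887} = \frac{1}{0 \left(-291\right) + 78887} = \frac{1}{0 + 78887} = \frac{1}{78887}$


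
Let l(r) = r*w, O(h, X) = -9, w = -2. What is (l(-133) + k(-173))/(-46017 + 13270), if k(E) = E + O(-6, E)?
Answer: -84/32747 ≈ -0.0025651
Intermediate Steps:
k(E) = -9 + E (k(E) = E - 9 = -9 + E)
l(r) = -2*r (l(r) = r*(-2) = -2*r)
(l(-133) + k(-173))/(-46017 + 13270) = (-2*(-133) + (-9 - 173))/(-46017 + 13270) = (266 - 182)/(-32747) = 84*(-1/32747) = -84/32747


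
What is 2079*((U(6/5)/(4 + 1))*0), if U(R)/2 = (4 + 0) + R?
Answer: 0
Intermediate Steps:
U(R) = 8 + 2*R (U(R) = 2*((4 + 0) + R) = 2*(4 + R) = 8 + 2*R)
2079*((U(6/5)/(4 + 1))*0) = 2079*(((8 + 2*(6/5))/(4 + 1))*0) = 2079*(((8 + 2*(6*(1/5)))/5)*0) = 2079*(((8 + 2*(6/5))*(1/5))*0) = 2079*(((8 + 12/5)*(1/5))*0) = 2079*(((52/5)*(1/5))*0) = 2079*((52/25)*0) = 2079*0 = 0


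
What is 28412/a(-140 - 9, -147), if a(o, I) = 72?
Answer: 7103/18 ≈ 394.61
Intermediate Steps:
28412/a(-140 - 9, -147) = 28412/72 = 28412*(1/72) = 7103/18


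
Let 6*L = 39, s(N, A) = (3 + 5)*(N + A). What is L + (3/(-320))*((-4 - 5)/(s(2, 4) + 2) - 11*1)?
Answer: 105677/16000 ≈ 6.6048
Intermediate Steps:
s(N, A) = 8*A + 8*N (s(N, A) = 8*(A + N) = 8*A + 8*N)
L = 13/2 (L = (1/6)*39 = 13/2 ≈ 6.5000)
L + (3/(-320))*((-4 - 5)/(s(2, 4) + 2) - 11*1) = 13/2 + (3/(-320))*((-4 - 5)/((8*4 + 8*2) + 2) - 11*1) = 13/2 + (3*(-1/320))*(-9/((32 + 16) + 2) - 11) = 13/2 - 3*(-9/(48 + 2) - 11)/320 = 13/2 - 3*(-9/50 - 11)/320 = 13/2 - 3/320*(-559/50) = 13/2 + 1677/16000 = 105677/16000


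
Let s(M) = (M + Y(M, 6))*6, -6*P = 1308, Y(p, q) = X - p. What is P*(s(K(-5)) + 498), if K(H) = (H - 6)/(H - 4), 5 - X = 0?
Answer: -115104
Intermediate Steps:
X = 5 (X = 5 - 1*0 = 5 + 0 = 5)
K(H) = (-6 + H)/(-4 + H)
Y(p, q) = 5 - p
P = -218 (P = -1/6*1308 = -218)
s(M) = 30 (s(M) = (M + (5 - M))*6 = 5*6 = 30)
P*(s(K(-5)) + 498) = -218*(30 + 498) = -218*528 = -115104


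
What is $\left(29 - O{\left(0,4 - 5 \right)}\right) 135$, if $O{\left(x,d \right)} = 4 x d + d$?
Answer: $4050$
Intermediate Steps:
$O{\left(x,d \right)} = d + 4 d x$ ($O{\left(x,d \right)} = 4 d x + d = d + 4 d x$)
$\left(29 - O{\left(0,4 - 5 \right)}\right) 135 = \left(29 - \left(4 - 5\right) \left(1 + 4 \cdot 0\right)\right) 135 = \left(29 - - (1 + 0)\right) 135 = \left(29 - \left(-1\right) 1\right) 135 = \left(29 - -1\right) 135 = \left(29 + 1\right) 135 = 30 \cdot 135 = 4050$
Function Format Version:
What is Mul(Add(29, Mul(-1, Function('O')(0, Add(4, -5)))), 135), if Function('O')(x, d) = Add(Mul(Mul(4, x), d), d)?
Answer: 4050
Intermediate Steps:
Function('O')(x, d) = Add(d, Mul(4, d, x)) (Function('O')(x, d) = Add(Mul(4, d, x), d) = Add(d, Mul(4, d, x)))
Mul(Add(29, Mul(-1, Function('O')(0, Add(4, -5)))), 135) = Mul(Add(29, Mul(-1, Mul(Add(4, -5), Add(1, Mul(4, 0))))), 135) = Mul(Add(29, Mul(-1, Mul(-1, Add(1, 0)))), 135) = Mul(Add(29, Mul(-1, Mul(-1, 1))), 135) = Mul(Add(29, Mul(-1, -1)), 135) = Mul(Add(29, 1), 135) = Mul(30, 135) = 4050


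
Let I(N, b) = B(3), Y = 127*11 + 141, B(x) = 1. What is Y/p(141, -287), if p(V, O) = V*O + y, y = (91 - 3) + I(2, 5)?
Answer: -769/20189 ≈ -0.038090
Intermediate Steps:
Y = 1538 (Y = 1397 + 141 = 1538)
I(N, b) = 1
y = 89 (y = (91 - 3) + 1 = 88 + 1 = 89)
p(V, O) = 89 + O*V (p(V, O) = V*O + 89 = O*V + 89 = 89 + O*V)
Y/p(141, -287) = 1538/(89 - 287*141) = 1538/(89 - 40467) = 1538/(-40378) = 1538*(-1/40378) = -769/20189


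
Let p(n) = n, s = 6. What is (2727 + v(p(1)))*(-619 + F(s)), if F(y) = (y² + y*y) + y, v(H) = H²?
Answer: -1475848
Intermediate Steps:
F(y) = y + 2*y² (F(y) = (y² + y²) + y = 2*y² + y = y + 2*y²)
(2727 + v(p(1)))*(-619 + F(s)) = (2727 + 1²)*(-619 + 6*(1 + 2*6)) = (2727 + 1)*(-619 + 6*(1 + 12)) = 2728*(-619 + 6*13) = 2728*(-619 + 78) = 2728*(-541) = -1475848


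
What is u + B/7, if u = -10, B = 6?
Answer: -64/7 ≈ -9.1429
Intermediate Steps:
u + B/7 = -10 + 6/7 = -64/7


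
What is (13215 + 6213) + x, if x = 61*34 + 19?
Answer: 21521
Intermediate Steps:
x = 2093 (x = 2074 + 19 = 2093)
(13215 + 6213) + x = (13215 + 6213) + 2093 = 19428 + 2093 = 21521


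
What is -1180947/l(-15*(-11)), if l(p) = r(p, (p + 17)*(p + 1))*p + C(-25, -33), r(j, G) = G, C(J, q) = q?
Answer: -393649/1661649 ≈ -0.23690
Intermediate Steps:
l(p) = -33 + p*(1 + p)*(17 + p) (l(p) = ((p + 17)*(p + 1))*p - 33 = ((17 + p)*(1 + p))*p - 33 = ((1 + p)*(17 + p))*p - 33 = p*(1 + p)*(17 + p) - 33 = -33 + p*(1 + p)*(17 + p))
-1180947/l(-15*(-11)) = -1180947/(-33 + (-15*(-11))*(17 + (-15*(-11))**2 + 18*(-15*(-11)))) = -1180947/(-33 + 165*(17 + 165**2 + 18*165)) = -1180947/(-33 + 165*(17 + 27225 + 2970)) = -1180947/(-33 + 165*30212) = -1180947/(-33 + 4984980) = -1180947/4984947 = -1180947*1/4984947 = -393649/1661649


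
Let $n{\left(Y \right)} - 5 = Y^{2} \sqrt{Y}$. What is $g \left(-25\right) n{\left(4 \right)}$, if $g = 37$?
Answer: $-34225$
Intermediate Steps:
$n{\left(Y \right)} = 5 + Y^{\frac{5}{2}}$ ($n{\left(Y \right)} = 5 + Y^{2} \sqrt{Y} = 5 + Y^{\frac{5}{2}}$)
$g \left(-25\right) n{\left(4 \right)} = 37 \left(-25\right) \left(5 + 4^{\frac{5}{2}}\right) = - 925 \left(5 + 32\right) = \left(-925\right) 37 = -34225$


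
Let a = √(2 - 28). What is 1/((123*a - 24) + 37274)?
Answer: 18625/693977927 - 123*I*√26/1387955854 ≈ 2.6838e-5 - 4.5187e-7*I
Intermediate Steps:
a = I*√26 (a = √(-26) = I*√26 ≈ 5.099*I)
1/((123*a - 24) + 37274) = 1/((123*(I*√26) - 24) + 37274) = 1/((123*I*√26 - 24) + 37274) = 1/((-24 + 123*I*√26) + 37274) = 1/(37250 + 123*I*√26)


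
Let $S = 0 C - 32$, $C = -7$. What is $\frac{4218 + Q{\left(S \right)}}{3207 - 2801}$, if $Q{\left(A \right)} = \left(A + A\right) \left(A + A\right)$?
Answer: $\frac{4157}{203} \approx 20.478$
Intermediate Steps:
$S = -32$ ($S = 0 \left(-7\right) - 32 = 0 - 32 = -32$)
$Q{\left(A \right)} = 4 A^{2}$ ($Q{\left(A \right)} = 2 A 2 A = 4 A^{2}$)
$\frac{4218 + Q{\left(S \right)}}{3207 - 2801} = \frac{4218 + 4 \left(-32\right)^{2}}{3207 - 2801} = \frac{4218 + 4 \cdot 1024}{406} = \left(4218 + 4096\right) \frac{1}{406} = 8314 \cdot \frac{1}{406} = \frac{4157}{203}$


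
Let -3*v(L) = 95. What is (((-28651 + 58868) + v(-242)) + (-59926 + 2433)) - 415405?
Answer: -1328138/3 ≈ -4.4271e+5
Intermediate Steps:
v(L) = -95/3 (v(L) = -⅓*95 = -95/3)
(((-28651 + 58868) + v(-242)) + (-59926 + 2433)) - 415405 = (((-28651 + 58868) - 95/3) + (-59926 + 2433)) - 415405 = ((30217 - 95/3) - 57493) - 415405 = (90556/3 - 57493) - 415405 = -81923/3 - 415405 = -1328138/3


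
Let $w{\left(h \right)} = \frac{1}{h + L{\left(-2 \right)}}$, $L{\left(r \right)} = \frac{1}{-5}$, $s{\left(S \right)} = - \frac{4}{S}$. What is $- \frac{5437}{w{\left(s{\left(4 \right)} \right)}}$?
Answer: $\frac{32622}{5} \approx 6524.4$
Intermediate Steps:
$L{\left(r \right)} = - \frac{1}{5}$
$w{\left(h \right)} = \frac{1}{- \frac{1}{5} + h}$ ($w{\left(h \right)} = \frac{1}{h - \frac{1}{5}} = \frac{1}{- \frac{1}{5} + h}$)
$- \frac{5437}{w{\left(s{\left(4 \right)} \right)}} = - \frac{5437}{5 \frac{1}{-1 + 5 \left(- \frac{4}{4}\right)}} = - \frac{5437}{5 \frac{1}{-1 + 5 \left(\left(-4\right) \frac{1}{4}\right)}} = - \frac{5437}{5 \frac{1}{-1 + 5 \left(-1\right)}} = - \frac{5437}{5 \frac{1}{-1 - 5}} = - \frac{5437}{5 \frac{1}{-6}} = - \frac{5437}{5 \left(- \frac{1}{6}\right)} = - \frac{5437}{- \frac{5}{6}} = \left(-5437\right) \left(- \frac{6}{5}\right) = \frac{32622}{5}$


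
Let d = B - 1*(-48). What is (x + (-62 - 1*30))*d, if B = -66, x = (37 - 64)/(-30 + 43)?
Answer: 22014/13 ≈ 1693.4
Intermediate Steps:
x = -27/13 ≈ -2.0769
d = -18 (d = -66 - 1*(-48) = -66 + 48 = -18)
(x + (-62 - 1*30))*d = (-27/13 + (-62 - 1*30))*(-18) = (-27/13 + (-62 - 30))*(-18) = (-27/13 - 92)*(-18) = -1223/13*(-18) = 22014/13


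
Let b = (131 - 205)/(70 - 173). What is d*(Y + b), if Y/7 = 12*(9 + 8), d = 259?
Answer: 38113922/103 ≈ 3.7004e+5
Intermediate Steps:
Y = 1428 (Y = 7*(12*(9 + 8)) = 7*(12*17) = 7*204 = 1428)
b = 74/103 (b = -74/(-103) = -74*(-1/103) = 74/103 ≈ 0.71845)
d*(Y + b) = 259*(1428 + 74/103) = 259*(147158/103) = 38113922/103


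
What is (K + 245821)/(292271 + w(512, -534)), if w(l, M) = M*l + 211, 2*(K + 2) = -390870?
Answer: 25192/9537 ≈ 2.6415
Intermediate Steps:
K = -195437 (K = -2 + (1/2)*(-390870) = -2 - 195435 = -195437)
w(l, M) = 211 + M*l
(K + 245821)/(292271 + w(512, -534)) = (-195437 + 245821)/(292271 + (211 - 534*512)) = 50384/(292271 + (211 - 273408)) = 50384/(292271 - 273197) = 50384/19074 = 50384*(1/19074) = 25192/9537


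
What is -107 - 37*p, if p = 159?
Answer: -5990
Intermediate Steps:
-107 - 37*p = -107 - 37*159 = -107 - 5883 = -5990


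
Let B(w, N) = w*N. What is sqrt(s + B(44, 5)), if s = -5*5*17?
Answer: I*sqrt(205) ≈ 14.318*I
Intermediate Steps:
B(w, N) = N*w
s = -425 (s = -25*17 = -425)
sqrt(s + B(44, 5)) = sqrt(-425 + 5*44) = sqrt(-425 + 220) = sqrt(-205) = I*sqrt(205)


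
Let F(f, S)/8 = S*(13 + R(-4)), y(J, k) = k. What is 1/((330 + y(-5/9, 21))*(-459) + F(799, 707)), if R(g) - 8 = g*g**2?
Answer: -1/404317 ≈ -2.4733e-6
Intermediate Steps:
R(g) = 8 + g**3 (R(g) = 8 + g*g**2 = 8 + g**3)
F(f, S) = -344*S (F(f, S) = 8*(S*(13 + (8 + (-4)**3))) = 8*(S*(13 + (8 - 64))) = 8*(S*(13 - 56)) = 8*(S*(-43)) = 8*(-43*S) = -344*S)
1/((330 + y(-5/9, 21))*(-459) + F(799, 707)) = 1/((330 + 21)*(-459) - 344*707) = 1/(351*(-459) - 243208) = 1/(-161109 - 243208) = 1/(-404317) = -1/404317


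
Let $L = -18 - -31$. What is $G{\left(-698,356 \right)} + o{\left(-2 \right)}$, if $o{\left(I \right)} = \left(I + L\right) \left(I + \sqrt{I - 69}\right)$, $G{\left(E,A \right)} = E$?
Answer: $-720 + 11 i \sqrt{71} \approx -720.0 + 92.688 i$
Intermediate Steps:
$L = 13$ ($L = -18 + 31 = 13$)
$o{\left(I \right)} = \left(13 + I\right) \left(I + \sqrt{-69 + I}\right)$ ($o{\left(I \right)} = \left(I + 13\right) \left(I + \sqrt{I - 69}\right) = \left(13 + I\right) \left(I + \sqrt{-69 + I}\right)$)
$G{\left(-698,356 \right)} + o{\left(-2 \right)} = -698 + \left(\left(-2\right)^{2} + 13 \left(-2\right) + 13 \sqrt{-69 - 2} - 2 \sqrt{-69 - 2}\right) = -698 + \left(4 - 26 + 13 \sqrt{-71} - 2 \sqrt{-71}\right) = -698 + \left(4 - 26 + 13 i \sqrt{71} - 2 i \sqrt{71}\right) = -698 - \left(22 - 11 i \sqrt{71}\right) = -720 + 11 i \sqrt{71}$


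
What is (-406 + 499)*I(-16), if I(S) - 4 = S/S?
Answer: 465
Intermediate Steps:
I(S) = 5 (I(S) = 4 + S/S = 4 + 1 = 5)
(-406 + 499)*I(-16) = (-406 + 499)*5 = 93*5 = 465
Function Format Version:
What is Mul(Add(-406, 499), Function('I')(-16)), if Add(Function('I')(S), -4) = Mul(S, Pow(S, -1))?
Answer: 465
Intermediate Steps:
Function('I')(S) = 5 (Function('I')(S) = Add(4, Mul(S, Pow(S, -1))) = Add(4, 1) = 5)
Mul(Add(-406, 499), Function('I')(-16)) = Mul(Add(-406, 499), 5) = Mul(93, 5) = 465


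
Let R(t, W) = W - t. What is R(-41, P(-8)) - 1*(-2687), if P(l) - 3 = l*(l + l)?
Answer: 2859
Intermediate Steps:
P(l) = 3 + 2*l² (P(l) = 3 + l*(l + l) = 3 + l*(2*l) = 3 + 2*l²)
R(-41, P(-8)) - 1*(-2687) = ((3 + 2*(-8)²) - 1*(-41)) - 1*(-2687) = ((3 + 2*64) + 41) + 2687 = ((3 + 128) + 41) + 2687 = (131 + 41) + 2687 = 172 + 2687 = 2859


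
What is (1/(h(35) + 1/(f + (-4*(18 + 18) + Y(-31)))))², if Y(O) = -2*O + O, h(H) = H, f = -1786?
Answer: 3606201/4417463296 ≈ 0.00081635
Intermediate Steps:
Y(O) = -O
(1/(h(35) + 1/(f + (-4*(18 + 18) + Y(-31)))))² = (1/(35 + 1/(-1786 + (-4*(18 + 18) - 1*(-31)))))² = (1/(35 + 1/(-1786 + (-4*36 + 31))))² = (1/(35 + 1/(-1786 + (-144 + 31))))² = (1/(35 + 1/(-1786 - 113)))² = (1/(35 + 1/(-1899)))² = (1/(35 - 1/1899))² = (1/(66464/1899))² = (1899/66464)² = 3606201/4417463296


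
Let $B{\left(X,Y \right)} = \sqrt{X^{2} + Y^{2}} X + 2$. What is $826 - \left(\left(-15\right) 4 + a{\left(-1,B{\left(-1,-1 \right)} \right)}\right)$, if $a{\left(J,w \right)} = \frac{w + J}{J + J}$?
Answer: $\frac{1773}{2} - \frac{\sqrt{2}}{2} \approx 885.79$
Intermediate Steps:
$B{\left(X,Y \right)} = 2 + X \sqrt{X^{2} + Y^{2}}$ ($B{\left(X,Y \right)} = X \sqrt{X^{2} + Y^{2}} + 2 = 2 + X \sqrt{X^{2} + Y^{2}}$)
$a{\left(J,w \right)} = \frac{J + w}{2 J}$
$826 - \left(\left(-15\right) 4 + a{\left(-1,B{\left(-1,-1 \right)} \right)}\right) = 826 - \left(\left(-15\right) 4 + \frac{-1 + \left(2 - \sqrt{\left(-1\right)^{2} + \left(-1\right)^{2}}\right)}{2 \left(-1\right)}\right) = 826 - \left(-60 + \frac{1}{2} \left(-1\right) \left(-1 + \left(2 - \sqrt{1 + 1}\right)\right)\right) = 826 - \left(-60 + \frac{1}{2} \left(-1\right) \left(-1 + \left(2 - \sqrt{2}\right)\right)\right) = 826 - \left(-60 + \frac{1}{2} \left(-1\right) \left(1 - \sqrt{2}\right)\right) = 826 - \left(-60 - \left(\frac{1}{2} - \frac{\sqrt{2}}{2}\right)\right) = 826 - \left(- \frac{121}{2} + \frac{\sqrt{2}}{2}\right) = 826 + \left(\frac{121}{2} - \frac{\sqrt{2}}{2}\right) = \frac{1773}{2} - \frac{\sqrt{2}}{2}$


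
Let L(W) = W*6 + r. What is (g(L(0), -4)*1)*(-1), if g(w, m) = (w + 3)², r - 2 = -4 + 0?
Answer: -1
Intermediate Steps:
r = -2 (r = 2 + (-4 + 0) = 2 - 4 = -2)
L(W) = -2 + 6*W (L(W) = W*6 - 2 = 6*W - 2 = -2 + 6*W)
g(w, m) = (3 + w)²
(g(L(0), -4)*1)*(-1) = ((3 + (-2 + 6*0))²*1)*(-1) = ((3 + (-2 + 0))²*1)*(-1) = ((3 - 2)²*1)*(-1) = (1²*1)*(-1) = (1*1)*(-1) = 1*(-1) = -1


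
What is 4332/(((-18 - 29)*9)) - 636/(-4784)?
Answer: -1704605/168636 ≈ -10.108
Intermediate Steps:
4332/(((-18 - 29)*9)) - 636/(-4784) = 4332/((-47*9)) - 636*(-1/4784) = 4332/(-423) + 159/1196 = 4332*(-1/423) + 159/1196 = -1444/141 + 159/1196 = -1704605/168636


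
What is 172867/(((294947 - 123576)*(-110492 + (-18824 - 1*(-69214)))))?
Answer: -172867/10299739842 ≈ -1.6784e-5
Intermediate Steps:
172867/(((294947 - 123576)*(-110492 + (-18824 - 1*(-69214))))) = 172867/((171371*(-110492 + (-18824 + 69214)))) = 172867/((171371*(-110492 + 50390))) = 172867/((171371*(-60102))) = 172867/(-10299739842) = 172867*(-1/10299739842) = -172867/10299739842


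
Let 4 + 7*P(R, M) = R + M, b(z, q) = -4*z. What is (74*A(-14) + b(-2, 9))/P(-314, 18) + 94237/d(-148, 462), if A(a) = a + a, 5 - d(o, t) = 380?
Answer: -76177/375 ≈ -203.14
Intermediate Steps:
d(o, t) = -375 (d(o, t) = 5 - 1*380 = 5 - 380 = -375)
A(a) = 2*a
P(R, M) = -4/7 + M/7 + R/7 (P(R, M) = -4/7 + (R + M)/7 = -4/7 + (M + R)/7 = -4/7 + (M/7 + R/7) = -4/7 + M/7 + R/7)
(74*A(-14) + b(-2, 9))/P(-314, 18) + 94237/d(-148, 462) = (74*(2*(-14)) - 4*(-2))/(-4/7 + (1/7)*18 + (1/7)*(-314)) + 94237/(-375) = (74*(-28) + 8)/(-4/7 + 18/7 - 314/7) + 94237*(-1/375) = (-2072 + 8)/(-300/7) - 94237/375 = -2064*(-7/300) - 94237/375 = 1204/25 - 94237/375 = -76177/375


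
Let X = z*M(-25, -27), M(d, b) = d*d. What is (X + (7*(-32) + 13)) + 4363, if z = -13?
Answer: -3973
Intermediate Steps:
M(d, b) = d²
X = -8125 (X = -13*(-25)² = -13*625 = -8125)
(X + (7*(-32) + 13)) + 4363 = (-8125 + (7*(-32) + 13)) + 4363 = (-8125 + (-224 + 13)) + 4363 = (-8125 - 211) + 4363 = -8336 + 4363 = -3973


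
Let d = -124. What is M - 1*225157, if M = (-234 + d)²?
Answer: -96993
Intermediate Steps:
M = 128164 (M = (-234 - 124)² = (-358)² = 128164)
M - 1*225157 = 128164 - 1*225157 = 128164 - 225157 = -96993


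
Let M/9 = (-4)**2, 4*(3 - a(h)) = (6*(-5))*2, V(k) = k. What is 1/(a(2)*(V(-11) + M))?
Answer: 1/2394 ≈ 0.00041771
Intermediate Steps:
a(h) = 18 (a(h) = 3 - 6*(-5)*2/4 = 3 - (-15)*2/2 = 3 - 1/4*(-60) = 3 + 15 = 18)
M = 144 (M = 9*(-4)**2 = 9*16 = 144)
1/(a(2)*(V(-11) + M)) = 1/(18*(-11 + 144)) = 1/(18*133) = 1/2394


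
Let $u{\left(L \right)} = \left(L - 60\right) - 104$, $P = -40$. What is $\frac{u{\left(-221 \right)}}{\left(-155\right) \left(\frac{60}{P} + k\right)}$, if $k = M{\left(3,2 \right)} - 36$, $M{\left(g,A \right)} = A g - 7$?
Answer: $- \frac{2}{31} \approx -0.064516$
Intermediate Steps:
$M{\left(g,A \right)} = -7 + A g$
$u{\left(L \right)} = -164 + L$ ($u{\left(L \right)} = \left(-60 + L\right) - 104 = -164 + L$)
$k = -37$ ($k = \left(-7 + 2 \cdot 3\right) - 36 = \left(-7 + 6\right) - 36 = -1 - 36 = -37$)
$\frac{u{\left(-221 \right)}}{\left(-155\right) \left(\frac{60}{P} + k\right)} = \frac{-164 - 221}{\left(-155\right) \left(\frac{60}{-40} - 37\right)} = - \frac{385}{\left(-155\right) \left(60 \left(- \frac{1}{40}\right) - 37\right)} = - \frac{385}{\left(-155\right) \left(- \frac{3}{2} - 37\right)} = - \frac{385}{\left(-155\right) \left(- \frac{77}{2}\right)} = - \frac{385}{\frac{11935}{2}} = \left(-385\right) \frac{2}{11935} = - \frac{2}{31}$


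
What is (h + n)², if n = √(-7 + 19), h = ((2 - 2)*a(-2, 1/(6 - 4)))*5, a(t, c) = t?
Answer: 12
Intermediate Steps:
h = 0 (h = ((2 - 2)*(-2))*5 = (0*(-2))*5 = 0*5 = 0)
n = 2*√3 (n = √12 = 2*√3 ≈ 3.4641)
(h + n)² = (0 + 2*√3)² = (2*√3)² = 12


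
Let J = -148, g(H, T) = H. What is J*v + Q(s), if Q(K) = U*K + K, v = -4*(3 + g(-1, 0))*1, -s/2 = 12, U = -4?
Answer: 1256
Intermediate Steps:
s = -24 (s = -2*12 = -24)
v = -8 (v = -4*(3 - 1)*1 = -4*2*1 = -8*1 = -8)
Q(K) = -3*K (Q(K) = -4*K + K = -3*K)
J*v + Q(s) = -148*(-8) - 3*(-24) = 1184 + 72 = 1256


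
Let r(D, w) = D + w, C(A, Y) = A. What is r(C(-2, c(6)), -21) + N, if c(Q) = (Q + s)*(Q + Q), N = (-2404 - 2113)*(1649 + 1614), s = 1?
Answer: -14738994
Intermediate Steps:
N = -14738971 (N = -4517*3263 = -14738971)
c(Q) = 2*Q*(1 + Q) (c(Q) = (Q + 1)*(Q + Q) = (1 + Q)*(2*Q) = 2*Q*(1 + Q))
r(C(-2, c(6)), -21) + N = (-2 - 21) - 14738971 = -23 - 14738971 = -14738994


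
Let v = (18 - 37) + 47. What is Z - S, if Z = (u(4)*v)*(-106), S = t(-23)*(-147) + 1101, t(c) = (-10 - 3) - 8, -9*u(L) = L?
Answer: -25820/9 ≈ -2868.9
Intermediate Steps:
u(L) = -L/9
t(c) = -21 (t(c) = -13 - 8 = -21)
v = 28 (v = -19 + 47 = 28)
S = 4188 (S = -21*(-147) + 1101 = 3087 + 1101 = 4188)
Z = 11872/9 (Z = (-1/9*4*28)*(-106) = -4/9*28*(-106) = -112/9*(-106) = 11872/9 ≈ 1319.1)
Z - S = 11872/9 - 1*4188 = 11872/9 - 4188 = -25820/9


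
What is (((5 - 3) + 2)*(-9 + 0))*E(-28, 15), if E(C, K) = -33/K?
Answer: 396/5 ≈ 79.200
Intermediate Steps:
(((5 - 3) + 2)*(-9 + 0))*E(-28, 15) = (((5 - 3) + 2)*(-9 + 0))*(-33/15) = ((2 + 2)*(-9))*(-33*1/15) = (4*(-9))*(-11/5) = -36*(-11/5) = 396/5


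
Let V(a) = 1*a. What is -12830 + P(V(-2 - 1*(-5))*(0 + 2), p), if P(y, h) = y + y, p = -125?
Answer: -12818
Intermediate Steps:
V(a) = a
P(y, h) = 2*y
-12830 + P(V(-2 - 1*(-5))*(0 + 2), p) = -12830 + 2*((-2 - 1*(-5))*(0 + 2)) = -12830 + 2*((-2 + 5)*2) = -12830 + 2*(3*2) = -12830 + 2*6 = -12830 + 12 = -12818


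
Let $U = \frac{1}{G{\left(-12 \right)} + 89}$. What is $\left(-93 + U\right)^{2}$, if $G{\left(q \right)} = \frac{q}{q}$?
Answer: $\frac{70040161}{8100} \approx 8646.9$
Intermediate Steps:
$G{\left(q \right)} = 1$
$U = \frac{1}{90}$ ($U = \frac{1}{1 + 89} = \frac{1}{90} \approx 0.011111$)
$\left(-93 + U\right)^{2} = \left(-93 + \frac{1}{90}\right)^{2} = \left(- \frac{8369}{90}\right)^{2} = \frac{70040161}{8100}$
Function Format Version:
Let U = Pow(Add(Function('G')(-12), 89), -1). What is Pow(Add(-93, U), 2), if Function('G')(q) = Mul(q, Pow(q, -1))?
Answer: Rational(70040161, 8100) ≈ 8646.9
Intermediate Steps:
Function('G')(q) = 1
U = Rational(1, 90) (U = Pow(Add(1, 89), -1) = Pow(90, -1) = Rational(1, 90) ≈ 0.011111)
Pow(Add(-93, U), 2) = Pow(Add(-93, Rational(1, 90)), 2) = Pow(Rational(-8369, 90), 2) = Rational(70040161, 8100)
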